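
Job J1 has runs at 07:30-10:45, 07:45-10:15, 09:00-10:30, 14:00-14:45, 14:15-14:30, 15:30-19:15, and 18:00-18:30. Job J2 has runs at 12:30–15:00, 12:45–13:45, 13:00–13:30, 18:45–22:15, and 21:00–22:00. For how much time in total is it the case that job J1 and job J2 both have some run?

1 h 15 min

Merge the first list: 07:30–10:45, 14:00–14:45, 15:30–19:15.
Merge the second list: 12:30–15:00, 18:45–22:15.
A ∩ B = 14:00–14:45, 18:45–19:15.
Total: 45 min + 30 min = 1 h 15 min.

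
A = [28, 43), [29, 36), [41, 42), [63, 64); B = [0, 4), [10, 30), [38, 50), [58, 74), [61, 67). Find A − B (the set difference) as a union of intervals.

A, merged: [28, 43), [63, 64).
B, merged: [0, 4), [10, 30), [38, 50), [58, 74).
[28, 43) \ B = [30, 38).
[63, 64): entirely removed.

[30, 38)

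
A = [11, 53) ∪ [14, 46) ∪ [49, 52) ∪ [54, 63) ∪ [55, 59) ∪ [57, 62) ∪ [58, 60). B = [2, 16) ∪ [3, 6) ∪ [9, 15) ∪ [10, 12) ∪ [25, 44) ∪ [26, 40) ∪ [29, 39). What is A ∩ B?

[11, 16) ∪ [25, 44)

A, merged: [11, 53), [54, 63).
B, merged: [2, 16), [25, 44).
[11, 53) ∩ B → [11, 16), [25, 44).
[54, 63) meets no B interval.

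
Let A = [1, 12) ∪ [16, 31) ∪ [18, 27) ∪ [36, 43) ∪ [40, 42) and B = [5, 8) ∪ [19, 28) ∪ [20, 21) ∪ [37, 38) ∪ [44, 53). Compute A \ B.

[1, 5) ∪ [8, 12) ∪ [16, 19) ∪ [28, 31) ∪ [36, 37) ∪ [38, 43)

Merge the first list: [1, 12), [16, 31), [36, 43).
Merge the second list: [5, 8), [19, 28), [37, 38), [44, 53).
[1, 12) minus B → [1, 5), [8, 12).
[16, 31) minus B → [16, 19), [28, 31).
[36, 43) minus B → [36, 37), [38, 43).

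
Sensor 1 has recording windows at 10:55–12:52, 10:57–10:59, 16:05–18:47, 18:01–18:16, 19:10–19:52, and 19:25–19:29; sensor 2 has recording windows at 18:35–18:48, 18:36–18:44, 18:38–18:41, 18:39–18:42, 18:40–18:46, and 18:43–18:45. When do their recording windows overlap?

First set merges to 10:55-12:52, 16:05-18:47, 19:10-19:52.
Second set merges to 18:35-18:48.
10:55-12:52: no overlap with the second set.
16:05-18:47 meets the second set on 18:35-18:47.
19:10-19:52: no overlap with the second set.

18:35-18:47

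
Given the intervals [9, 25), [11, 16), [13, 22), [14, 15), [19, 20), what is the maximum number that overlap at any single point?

At 14, 4 of the intervals are simultaneously active.
No point has more.

4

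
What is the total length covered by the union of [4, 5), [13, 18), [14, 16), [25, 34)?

15

Merged: [4, 5), [13, 18), [25, 34).
Lengths: 1 + 5 + 9 = 15.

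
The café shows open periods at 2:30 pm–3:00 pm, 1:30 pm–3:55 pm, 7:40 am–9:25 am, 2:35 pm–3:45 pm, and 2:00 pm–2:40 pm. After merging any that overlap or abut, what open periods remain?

Sort by start: 7:40 am–9:25 am, 1:30 pm–3:55 pm, 2:00 pm–2:40 pm, 2:30 pm–3:00 pm, 2:35 pm–3:45 pm.
1:30 pm–3:55 pm is disjoint → start new block.
2:00 pm–2:40 pm overlaps/touches 1:30 pm–3:55 pm → extend to 1:30 pm–3:55 pm.
2:30 pm–3:00 pm overlaps/touches 1:30 pm–3:55 pm → extend to 1:30 pm–3:55 pm.
2:35 pm–3:45 pm overlaps/touches 1:30 pm–3:55 pm → extend to 1:30 pm–3:55 pm.

7:40 am–9:25 am, 1:30 pm–3:55 pm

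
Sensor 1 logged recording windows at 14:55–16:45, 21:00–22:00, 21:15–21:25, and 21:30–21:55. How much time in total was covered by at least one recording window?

Merged: 14:55-16:45, 21:00-22:00.
Lengths: 1 h 50 min + 1 h = 2 h 50 min.

2 h 50 min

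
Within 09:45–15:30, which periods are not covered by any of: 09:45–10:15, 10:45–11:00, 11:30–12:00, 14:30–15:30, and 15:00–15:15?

10:15–10:45, 11:00–11:30, 12:00–14:30

Covered (merged): 09:45–10:15, 10:45–11:00, 11:30–12:00, 14:30–15:30.
Complement within 09:45–15:30: 10:15–10:45, 11:00–11:30, 12:00–14:30.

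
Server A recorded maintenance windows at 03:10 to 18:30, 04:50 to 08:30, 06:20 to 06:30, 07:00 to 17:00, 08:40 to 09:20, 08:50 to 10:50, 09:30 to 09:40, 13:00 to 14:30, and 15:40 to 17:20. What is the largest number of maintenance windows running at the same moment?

Sweep endpoints in order; track running count of active intervals.
Peak of 4 reached at 08:50.

4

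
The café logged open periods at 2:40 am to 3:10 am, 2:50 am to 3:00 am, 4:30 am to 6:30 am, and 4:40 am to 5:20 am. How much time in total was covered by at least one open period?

2 h 30 min

Merged: 2:40 am–3:10 am, 4:30 am–6:30 am.
Lengths: 30 min + 2 h = 2 h 30 min.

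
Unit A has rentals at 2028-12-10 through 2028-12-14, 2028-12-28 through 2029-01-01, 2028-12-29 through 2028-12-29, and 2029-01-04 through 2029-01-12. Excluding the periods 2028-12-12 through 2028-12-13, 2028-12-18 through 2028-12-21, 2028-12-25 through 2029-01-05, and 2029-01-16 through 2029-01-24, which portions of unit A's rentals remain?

Merge the first list: 2028-12-10 through 2028-12-14, 2028-12-28 through 2029-01-01, 2029-01-04 through 2029-01-12.
2028-12-10 through 2028-12-14 minus B → 2028-12-10 through 2028-12-11, 2028-12-14 through 2028-12-14.
2028-12-28 through 2029-01-01: fully covered by B → removed.
2029-01-04 through 2029-01-12 minus B → 2029-01-06 through 2029-01-12.

2028-12-10 through 2028-12-11, 2028-12-14 through 2028-12-14, 2029-01-06 through 2029-01-12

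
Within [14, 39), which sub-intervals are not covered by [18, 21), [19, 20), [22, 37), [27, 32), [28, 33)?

[14, 18) ∪ [21, 22) ∪ [37, 39)

The merged coverage is [18, 21), [22, 37).
Complement within [14, 39): [14, 18), [21, 22), [37, 39).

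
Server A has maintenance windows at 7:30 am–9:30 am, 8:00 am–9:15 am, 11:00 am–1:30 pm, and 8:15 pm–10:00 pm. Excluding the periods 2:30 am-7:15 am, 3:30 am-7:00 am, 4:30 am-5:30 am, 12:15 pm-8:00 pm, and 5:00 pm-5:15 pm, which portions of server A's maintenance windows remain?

7:30 am–9:30 am, 11:00 am–12:15 pm, 8:15 pm–10:00 pm

A, merged: 7:30 am–9:30 am, 11:00 am–1:30 pm, 8:15 pm–10:00 pm.
B, merged: 2:30 am–7:15 am, 12:15 pm–8:00 pm.
7:30 am–9:30 am: nothing removed.
11:00 am–1:30 pm \ B = 11:00 am–12:15 pm.
8:15 pm–10:00 pm: nothing removed.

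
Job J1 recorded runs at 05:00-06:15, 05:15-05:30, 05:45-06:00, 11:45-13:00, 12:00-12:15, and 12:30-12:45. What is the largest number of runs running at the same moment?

2

Sweep endpoints in order; track running count of active intervals.
Peak of 2 reached at 05:15.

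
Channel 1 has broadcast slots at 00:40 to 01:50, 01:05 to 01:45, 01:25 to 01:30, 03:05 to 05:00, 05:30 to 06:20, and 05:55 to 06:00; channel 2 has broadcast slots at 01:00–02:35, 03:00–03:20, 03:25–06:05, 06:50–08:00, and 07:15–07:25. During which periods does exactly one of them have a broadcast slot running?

Merge the first list: 00:40–01:50, 03:05–05:00, 05:30–06:20.
Merge the second list: 01:00–02:35, 03:00–03:20, 03:25–06:05, 06:50–08:00.
A \ B = 00:40–01:00, 03:20–03:25, 06:05–06:20.
B \ A = 01:50–02:35, 03:00–03:05, 05:00–05:30, 06:50–08:00.
Union of the two gives the symmetric difference.

00:40–01:00, 01:50–02:35, 03:00–03:05, 03:20–03:25, 05:00–05:30, 06:05–06:20, 06:50–08:00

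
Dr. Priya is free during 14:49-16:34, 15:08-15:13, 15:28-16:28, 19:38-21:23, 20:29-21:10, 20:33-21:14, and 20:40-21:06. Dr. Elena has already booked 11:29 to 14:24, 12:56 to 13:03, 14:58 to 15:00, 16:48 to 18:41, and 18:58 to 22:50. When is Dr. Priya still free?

14:49–14:58, 15:00–16:34

First set merges to 14:49–16:34, 19:38–21:23.
Second set merges to 11:29–14:24, 14:58–15:00, 16:48–18:41, 18:58–22:50.
14:49–16:34 \ B = 14:49–14:58, 15:00–16:34.
19:38–21:23: entirely removed.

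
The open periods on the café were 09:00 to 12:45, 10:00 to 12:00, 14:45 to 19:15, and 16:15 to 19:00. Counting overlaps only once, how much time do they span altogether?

Merged: 09:00–12:45, 14:45–19:15.
Lengths: 3 h 45 min + 4 h 30 min = 8 h 15 min.

8 h 15 min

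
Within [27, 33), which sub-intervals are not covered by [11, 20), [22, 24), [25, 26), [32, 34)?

[27, 32)

After merging, the occupied span is [11, 20), [22, 24), [25, 26), [32, 34).
Uncovered inside [27, 33): [27, 32).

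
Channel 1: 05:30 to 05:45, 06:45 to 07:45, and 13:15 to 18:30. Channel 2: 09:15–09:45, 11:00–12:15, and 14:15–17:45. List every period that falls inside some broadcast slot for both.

14:15–17:45

05:30–05:45 meets no B interval.
06:45–07:45 meets no B interval.
13:15–18:30 ∩ B → 14:15–17:45.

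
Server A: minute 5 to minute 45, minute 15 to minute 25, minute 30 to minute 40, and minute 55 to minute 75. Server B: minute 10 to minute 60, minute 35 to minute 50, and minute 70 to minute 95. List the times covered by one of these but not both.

minute 5 to minute 10, minute 45 to minute 55, minute 60 to minute 70, minute 75 to minute 95

A, merged: minute 5 to minute 45, minute 55 to minute 75.
B, merged: minute 10 to minute 60, minute 70 to minute 95.
A but not B: minute 5 to minute 10, minute 60 to minute 70.
B but not A: minute 45 to minute 55, minute 75 to minute 95.
Combining gives A △ B.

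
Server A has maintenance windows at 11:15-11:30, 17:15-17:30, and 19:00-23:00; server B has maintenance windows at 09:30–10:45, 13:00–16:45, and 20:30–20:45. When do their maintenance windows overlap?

11:15–11:30 falls entirely outside B.
17:15–17:30 falls entirely outside B.
19:00–23:00 overlaps B on 20:30–20:45.

20:30–20:45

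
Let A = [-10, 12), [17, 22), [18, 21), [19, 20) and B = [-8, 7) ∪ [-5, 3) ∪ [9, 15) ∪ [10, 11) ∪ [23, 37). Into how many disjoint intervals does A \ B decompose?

3

First set merges to [-10, 12), [17, 22).
Second set merges to [-8, 7), [9, 15), [23, 37).
A \ B = [-10, -8), [7, 9), [17, 22).
That is 3 disjoint pieces.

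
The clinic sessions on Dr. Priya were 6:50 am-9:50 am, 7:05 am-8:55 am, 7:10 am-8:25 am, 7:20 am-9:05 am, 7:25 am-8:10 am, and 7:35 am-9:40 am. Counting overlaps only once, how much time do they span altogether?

3 h

Merged: 6:50 am-9:50 am.
Length: 3 h.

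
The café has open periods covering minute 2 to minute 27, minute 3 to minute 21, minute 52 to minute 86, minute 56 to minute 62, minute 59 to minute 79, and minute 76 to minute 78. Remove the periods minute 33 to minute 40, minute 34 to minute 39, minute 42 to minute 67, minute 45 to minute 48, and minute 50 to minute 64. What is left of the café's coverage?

First set merges to minute 2 to minute 27, minute 52 to minute 86.
Second set merges to minute 33 to minute 40, minute 42 to minute 67.
minute 2 to minute 27: no B overlap → unchanged.
minute 52 to minute 86 minus B → minute 67 to minute 86.

minute 2 to minute 27, minute 67 to minute 86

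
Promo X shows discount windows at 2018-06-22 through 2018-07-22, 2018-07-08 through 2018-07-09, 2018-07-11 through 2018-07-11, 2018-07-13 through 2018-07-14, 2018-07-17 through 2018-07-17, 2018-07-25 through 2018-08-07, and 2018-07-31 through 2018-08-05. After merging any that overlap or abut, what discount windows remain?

2018-07-08 through 2018-07-09 overlaps/touches 2018-06-22 through 2018-07-22 → extend to 2018-06-22 through 2018-07-22.
2018-07-11 through 2018-07-11 overlaps/touches 2018-06-22 through 2018-07-22 → extend to 2018-06-22 through 2018-07-22.
2018-07-13 through 2018-07-14 overlaps/touches 2018-06-22 through 2018-07-22 → extend to 2018-06-22 through 2018-07-22.
2018-07-17 through 2018-07-17 overlaps/touches 2018-06-22 through 2018-07-22 → extend to 2018-06-22 through 2018-07-22.
2018-07-25 through 2018-08-07 is disjoint → start new block.
2018-07-31 through 2018-08-05 overlaps/touches 2018-07-25 through 2018-08-07 → extend to 2018-07-25 through 2018-08-07.

2018-06-22 through 2018-07-22, 2018-07-25 through 2018-08-07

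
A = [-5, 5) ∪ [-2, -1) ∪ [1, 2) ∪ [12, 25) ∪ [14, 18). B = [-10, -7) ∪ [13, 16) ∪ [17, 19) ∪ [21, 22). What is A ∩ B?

A, merged: [-5, 5), [12, 25).
[-5, 5): no overlap with the second set.
[12, 25) meets the second set on [13, 16), [17, 19), [21, 22).

[13, 16) ∪ [17, 19) ∪ [21, 22)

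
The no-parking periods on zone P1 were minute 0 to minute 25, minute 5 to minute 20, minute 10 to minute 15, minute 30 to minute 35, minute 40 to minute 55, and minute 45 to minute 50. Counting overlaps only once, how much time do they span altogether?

45 minutes

Merged: minute 0 to minute 25, minute 30 to minute 35, minute 40 to minute 55.
Lengths: 25 minutes + 5 minutes + 15 minutes = 45 minutes.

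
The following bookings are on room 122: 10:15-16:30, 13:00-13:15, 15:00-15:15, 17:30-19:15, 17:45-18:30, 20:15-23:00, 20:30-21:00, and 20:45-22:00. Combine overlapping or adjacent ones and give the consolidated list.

10:15–16:30, 17:30–19:15, 20:15–23:00

13:00–13:15 overlaps/touches 10:15–16:30 → extend to 10:15–16:30.
15:00–15:15 overlaps/touches 10:15–16:30 → extend to 10:15–16:30.
17:30–19:15 is disjoint → start new block.
17:45–18:30 overlaps/touches 17:30–19:15 → extend to 17:30–19:15.
20:15–23:00 is disjoint → start new block.
20:30–21:00 overlaps/touches 20:15–23:00 → extend to 20:15–23:00.
20:45–22:00 overlaps/touches 20:15–23:00 → extend to 20:15–23:00.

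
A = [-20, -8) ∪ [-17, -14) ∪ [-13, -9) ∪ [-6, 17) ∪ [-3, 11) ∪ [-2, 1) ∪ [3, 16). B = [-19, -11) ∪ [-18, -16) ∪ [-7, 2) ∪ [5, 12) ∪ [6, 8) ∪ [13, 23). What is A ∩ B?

A, merged: [-20, -8), [-6, 17).
B, merged: [-19, -11), [-7, 2), [5, 12), [13, 23).
[-20, -8) meets the second set on [-19, -11).
[-6, 17) meets the second set on [-6, 2), [5, 12), [13, 17).

[-19, -11) ∪ [-6, 2) ∪ [5, 12) ∪ [13, 17)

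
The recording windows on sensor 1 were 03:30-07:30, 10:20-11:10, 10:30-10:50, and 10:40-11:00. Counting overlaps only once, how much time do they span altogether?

Merged: 03:30–07:30, 10:20–11:10.
Lengths: 4 h + 50 min = 4 h 50 min.

4 h 50 min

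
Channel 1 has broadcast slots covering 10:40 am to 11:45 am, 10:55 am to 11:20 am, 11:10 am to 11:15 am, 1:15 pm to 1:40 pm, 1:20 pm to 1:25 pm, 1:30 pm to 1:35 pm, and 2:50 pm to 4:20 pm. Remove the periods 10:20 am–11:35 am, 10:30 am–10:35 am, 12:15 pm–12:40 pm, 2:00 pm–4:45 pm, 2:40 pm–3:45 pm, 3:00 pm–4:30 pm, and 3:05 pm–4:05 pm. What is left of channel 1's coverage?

11:35 am–11:45 am, 1:15 pm–1:40 pm

Merge the first list: 10:40 am–11:45 am, 1:15 pm–1:40 pm, 2:50 pm–4:20 pm.
Merge the second list: 10:20 am–11:35 am, 12:15 pm–12:40 pm, 2:00 pm–4:45 pm.
10:40 am–11:45 am \ B = 11:35 am–11:45 am.
1:15 pm–1:40 pm: nothing removed.
2:50 pm–4:20 pm: entirely removed.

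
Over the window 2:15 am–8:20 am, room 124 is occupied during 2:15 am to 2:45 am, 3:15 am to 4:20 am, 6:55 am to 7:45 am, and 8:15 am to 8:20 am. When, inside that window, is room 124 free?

2:45 am–3:15 am, 4:20 am–6:55 am, 7:45 am–8:15 am

After merging, the occupied span is 2:15 am–2:45 am, 3:15 am–4:20 am, 6:55 am–7:45 am, 8:15 am–8:20 am.
Uncovered inside 2:15 am–8:20 am: 2:45 am–3:15 am, 4:20 am–6:55 am, 7:45 am–8:15 am.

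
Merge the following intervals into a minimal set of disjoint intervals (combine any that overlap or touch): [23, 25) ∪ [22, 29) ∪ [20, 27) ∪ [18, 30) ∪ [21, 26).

Sort by start: [18, 30), [20, 27), [21, 26), [22, 29), [23, 25).
[20, 27) overlaps/touches [18, 30) → extend to [18, 30).
[21, 26) overlaps/touches [18, 30) → extend to [18, 30).
[22, 29) overlaps/touches [18, 30) → extend to [18, 30).
[23, 25) overlaps/touches [18, 30) → extend to [18, 30).

[18, 30)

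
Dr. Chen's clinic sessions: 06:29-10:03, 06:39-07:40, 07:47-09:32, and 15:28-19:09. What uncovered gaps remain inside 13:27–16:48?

The merged coverage is 06:29-10:03, 15:28-19:09.
Complement within 13:27-16:48: 13:27-15:28.

13:27-15:28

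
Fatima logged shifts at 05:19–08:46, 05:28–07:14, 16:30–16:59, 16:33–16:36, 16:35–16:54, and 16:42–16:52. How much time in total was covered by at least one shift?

Merged: 05:19–08:46, 16:30–16:59.
Lengths: 3 h 27 min + 29 min = 3 h 56 min.

3 h 56 min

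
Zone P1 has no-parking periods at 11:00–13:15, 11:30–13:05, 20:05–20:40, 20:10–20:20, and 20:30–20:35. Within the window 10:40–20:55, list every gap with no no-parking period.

Covered (merged): 11:00-13:15, 20:05-20:40.
Gaps within 10:40-20:55: 10:40-11:00, 13:15-20:05, 20:40-20:55.

10:40-11:00, 13:15-20:05, 20:40-20:55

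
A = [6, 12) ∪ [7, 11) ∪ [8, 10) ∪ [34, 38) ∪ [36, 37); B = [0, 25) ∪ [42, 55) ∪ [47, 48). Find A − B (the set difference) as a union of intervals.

Merge the first list: [6, 12), [34, 38).
Merge the second list: [0, 25), [42, 55).
[6, 12): entirely removed.
[34, 38): nothing removed.

[34, 38)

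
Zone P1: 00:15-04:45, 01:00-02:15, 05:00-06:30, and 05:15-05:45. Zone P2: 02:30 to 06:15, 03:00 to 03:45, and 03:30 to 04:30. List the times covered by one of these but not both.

00:15–02:30, 04:45–05:00, 06:15–06:30

First set merges to 00:15–04:45, 05:00–06:30.
Second set merges to 02:30–06:15.
A but not B: 00:15–02:30, 06:15–06:30.
B but not A: 04:45–05:00.
Combining gives A △ B.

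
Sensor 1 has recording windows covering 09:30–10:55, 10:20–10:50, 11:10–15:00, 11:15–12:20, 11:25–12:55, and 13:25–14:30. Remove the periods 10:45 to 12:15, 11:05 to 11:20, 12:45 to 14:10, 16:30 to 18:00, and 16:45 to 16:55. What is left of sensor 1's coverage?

A, merged: 09:30–10:55, 11:10–15:00.
B, merged: 10:45–12:15, 12:45–14:10, 16:30–18:00.
09:30–10:55 with B removed leaves 09:30–10:45.
11:10–15:00 with B removed leaves 12:15–12:45, 14:10–15:00.

09:30–10:45, 12:15–12:45, 14:10–15:00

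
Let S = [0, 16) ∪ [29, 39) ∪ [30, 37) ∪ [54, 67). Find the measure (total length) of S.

39

Merged: [0, 16), [29, 39), [54, 67).
Lengths: 16 + 10 + 13 = 39.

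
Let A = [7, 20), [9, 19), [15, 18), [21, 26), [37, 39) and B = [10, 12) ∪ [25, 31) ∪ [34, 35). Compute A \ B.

[7, 10) ∪ [12, 20) ∪ [21, 25) ∪ [37, 39)

A, merged: [7, 20), [21, 26), [37, 39).
[7, 20) minus B → [7, 10), [12, 20).
[21, 26) minus B → [21, 25).
[37, 39): no B overlap → unchanged.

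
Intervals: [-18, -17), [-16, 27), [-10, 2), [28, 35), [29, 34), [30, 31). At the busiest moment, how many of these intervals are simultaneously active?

Sweep endpoints in order; track running count of active intervals.
Peak of 3 reached at 30.

3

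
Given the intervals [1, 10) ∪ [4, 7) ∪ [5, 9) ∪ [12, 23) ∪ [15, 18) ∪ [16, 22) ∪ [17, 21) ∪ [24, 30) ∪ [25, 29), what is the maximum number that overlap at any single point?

Sweep endpoints in order; track running count of active intervals.
Peak of 4 reached at 17.

4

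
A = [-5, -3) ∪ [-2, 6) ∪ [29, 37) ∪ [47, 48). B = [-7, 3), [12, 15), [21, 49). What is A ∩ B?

[-5, -3) ∪ [-2, 3) ∪ [29, 37) ∪ [47, 48)

[-5, -3) overlaps B on [-5, -3).
[-2, 6) overlaps B on [-2, 3).
[29, 37) overlaps B on [29, 37).
[47, 48) overlaps B on [47, 48).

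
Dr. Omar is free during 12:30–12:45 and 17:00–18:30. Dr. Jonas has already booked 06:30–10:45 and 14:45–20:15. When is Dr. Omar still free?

12:30–12:45: no B overlap → unchanged.
17:00–18:30: fully covered by B → removed.

12:30–12:45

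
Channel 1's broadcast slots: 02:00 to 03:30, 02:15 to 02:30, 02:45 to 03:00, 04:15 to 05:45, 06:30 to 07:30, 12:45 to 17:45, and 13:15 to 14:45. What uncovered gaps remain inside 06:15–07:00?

06:15–06:30

After merging, the occupied span is 02:00–03:30, 04:15–05:45, 06:30–07:30, 12:45–17:45.
Uncovered inside 06:15–07:00: 06:15–06:30.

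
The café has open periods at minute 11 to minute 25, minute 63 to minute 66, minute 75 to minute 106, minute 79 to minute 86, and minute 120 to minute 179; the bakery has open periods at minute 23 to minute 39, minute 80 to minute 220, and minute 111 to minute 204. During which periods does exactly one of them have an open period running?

A, merged: minute 11 to minute 25, minute 63 to minute 66, minute 75 to minute 106, minute 120 to minute 179.
B, merged: minute 23 to minute 39, minute 80 to minute 220.
A but not B: minute 11 to minute 23, minute 63 to minute 66, minute 75 to minute 80.
B but not A: minute 25 to minute 39, minute 106 to minute 120, minute 179 to minute 220.
Combining gives A △ B.

minute 11 to minute 23, minute 25 to minute 39, minute 63 to minute 66, minute 75 to minute 80, minute 106 to minute 120, minute 179 to minute 220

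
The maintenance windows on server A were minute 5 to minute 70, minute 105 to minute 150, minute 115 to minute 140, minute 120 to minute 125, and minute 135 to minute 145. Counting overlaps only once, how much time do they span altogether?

Merged: minute 5 to minute 70, minute 105 to minute 150.
Lengths: 65 minutes + 45 minutes = 110 minutes.

110 minutes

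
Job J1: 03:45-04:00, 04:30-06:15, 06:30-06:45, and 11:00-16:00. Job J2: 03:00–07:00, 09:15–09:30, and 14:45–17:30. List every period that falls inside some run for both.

03:45–04:00, 04:30–06:15, 06:30–06:45, 14:45–16:00

03:45–04:00 ∩ B → 03:45–04:00.
04:30–06:15 ∩ B → 04:30–06:15.
06:30–06:45 ∩ B → 06:30–06:45.
11:00–16:00 ∩ B → 14:45–16:00.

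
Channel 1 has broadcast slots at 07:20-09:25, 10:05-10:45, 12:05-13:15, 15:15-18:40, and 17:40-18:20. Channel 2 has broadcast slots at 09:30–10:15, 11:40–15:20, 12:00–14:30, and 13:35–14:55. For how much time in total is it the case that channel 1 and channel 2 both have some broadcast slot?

Merge the first list: 07:20–09:25, 10:05–10:45, 12:05–13:15, 15:15–18:40.
Merge the second list: 09:30–10:15, 11:40–15:20.
A ∩ B = 10:05–10:15, 12:05–13:15, 15:15–15:20.
Total: 10 min + 1 h 10 min + 5 min = 1 h 25 min.

1 h 25 min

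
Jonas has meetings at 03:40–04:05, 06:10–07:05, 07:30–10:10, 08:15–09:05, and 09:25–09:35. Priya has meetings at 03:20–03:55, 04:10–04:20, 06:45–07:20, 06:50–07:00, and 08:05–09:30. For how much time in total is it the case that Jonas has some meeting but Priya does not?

2 h

First set merges to 03:40–04:05, 06:10–07:05, 07:30–10:10.
Second set merges to 03:20–03:55, 04:10–04:20, 06:45–07:20, 08:05–09:30.
A \ B = 03:55–04:05, 06:10–06:45, 07:30–08:05, 09:30–10:10.
Total: 10 min + 35 min + 35 min + 40 min = 2 h.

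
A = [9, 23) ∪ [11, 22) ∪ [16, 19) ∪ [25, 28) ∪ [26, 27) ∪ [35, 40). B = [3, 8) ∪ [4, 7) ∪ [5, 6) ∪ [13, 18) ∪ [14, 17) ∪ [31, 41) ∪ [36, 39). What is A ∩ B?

[13, 18) ∪ [35, 40)

Merge the first list: [9, 23), [25, 28), [35, 40).
Merge the second list: [3, 8), [13, 18), [31, 41).
[9, 23) overlaps B on [13, 18).
[25, 28) falls entirely outside B.
[35, 40) overlaps B on [35, 40).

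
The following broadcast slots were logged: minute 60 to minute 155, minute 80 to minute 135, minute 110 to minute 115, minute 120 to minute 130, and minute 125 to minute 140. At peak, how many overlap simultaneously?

At minute 125, 4 of the intervals are simultaneously active.
No point has more.

4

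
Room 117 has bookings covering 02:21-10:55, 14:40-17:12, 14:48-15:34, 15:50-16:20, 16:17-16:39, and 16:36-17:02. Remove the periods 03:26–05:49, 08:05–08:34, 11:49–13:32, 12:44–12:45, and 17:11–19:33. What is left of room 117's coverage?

02:21–03:26, 05:49–08:05, 08:34–10:55, 14:40–17:11

First set merges to 02:21–10:55, 14:40–17:12.
Second set merges to 03:26–05:49, 08:05–08:34, 11:49–13:32, 17:11–19:33.
02:21–10:55 \ B = 02:21–03:26, 05:49–08:05, 08:34–10:55.
14:40–17:12 \ B = 14:40–17:11.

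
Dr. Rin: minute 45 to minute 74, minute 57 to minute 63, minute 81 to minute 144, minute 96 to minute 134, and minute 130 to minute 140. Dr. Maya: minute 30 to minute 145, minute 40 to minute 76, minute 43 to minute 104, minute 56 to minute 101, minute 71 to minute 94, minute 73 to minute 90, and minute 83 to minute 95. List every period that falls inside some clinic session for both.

minute 45 to minute 74, minute 81 to minute 144

A, merged: minute 45 to minute 74, minute 81 to minute 144.
B, merged: minute 30 to minute 145.
minute 45 to minute 74 overlaps B on minute 45 to minute 74.
minute 81 to minute 144 overlaps B on minute 81 to minute 144.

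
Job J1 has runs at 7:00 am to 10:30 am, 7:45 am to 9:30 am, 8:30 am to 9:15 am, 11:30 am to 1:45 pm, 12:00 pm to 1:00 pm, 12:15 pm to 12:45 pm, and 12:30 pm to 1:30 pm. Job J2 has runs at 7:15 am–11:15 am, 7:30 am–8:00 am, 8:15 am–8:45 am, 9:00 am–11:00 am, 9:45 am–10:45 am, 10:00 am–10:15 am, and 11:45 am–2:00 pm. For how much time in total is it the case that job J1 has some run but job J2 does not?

30 min

First set merges to 7:00 am–10:30 am, 11:30 am–1:45 pm.
Second set merges to 7:15 am–11:15 am, 11:45 am–2:00 pm.
A \ B = 7:00 am–7:15 am, 11:30 am–11:45 am.
Total: 15 min + 15 min = 30 min.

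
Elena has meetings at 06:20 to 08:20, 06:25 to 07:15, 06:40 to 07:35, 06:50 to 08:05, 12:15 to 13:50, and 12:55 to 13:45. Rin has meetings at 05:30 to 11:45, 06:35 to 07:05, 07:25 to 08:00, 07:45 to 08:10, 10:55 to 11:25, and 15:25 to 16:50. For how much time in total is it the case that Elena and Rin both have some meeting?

2 h

First set merges to 06:20-08:20, 12:15-13:50.
Second set merges to 05:30-11:45, 15:25-16:50.
A ∩ B = 06:20-08:20.
Total: 2 h.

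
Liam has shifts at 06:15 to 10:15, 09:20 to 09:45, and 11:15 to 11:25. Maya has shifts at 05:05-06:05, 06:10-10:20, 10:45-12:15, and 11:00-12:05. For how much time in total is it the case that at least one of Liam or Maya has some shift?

First set merges to 06:15-10:15, 11:15-11:25.
Second set merges to 05:05-06:05, 06:10-10:20, 10:45-12:15.
A ∪ B = 05:05-06:05, 06:10-10:20, 10:45-12:15.
Total: 1 h + 4 h 10 min + 1 h 30 min = 6 h 40 min.

6 h 40 min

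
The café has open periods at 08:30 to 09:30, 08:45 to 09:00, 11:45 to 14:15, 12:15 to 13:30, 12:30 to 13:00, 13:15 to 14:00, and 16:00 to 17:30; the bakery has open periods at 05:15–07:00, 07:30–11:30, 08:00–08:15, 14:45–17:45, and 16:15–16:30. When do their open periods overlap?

Merge the first list: 08:30–09:30, 11:45–14:15, 16:00–17:30.
Merge the second list: 05:15–07:00, 07:30–11:30, 14:45–17:45.
08:30–09:30 ∩ B → 08:30–09:30.
11:45–14:15 meets no B interval.
16:00–17:30 ∩ B → 16:00–17:30.

08:30–09:30, 16:00–17:30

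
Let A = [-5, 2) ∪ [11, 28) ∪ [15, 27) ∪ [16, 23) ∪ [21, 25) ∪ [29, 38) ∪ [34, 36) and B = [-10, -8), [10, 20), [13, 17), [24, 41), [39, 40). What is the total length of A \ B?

11

First set merges to [-5, 2), [11, 28), [29, 38).
Second set merges to [-10, -8), [10, 20), [24, 41).
A \ B = [-5, 2), [20, 24).
Total: 7 + 4 = 11.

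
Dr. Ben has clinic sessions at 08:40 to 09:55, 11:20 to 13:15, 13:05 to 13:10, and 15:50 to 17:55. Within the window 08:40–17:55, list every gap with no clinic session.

Covered (merged): 08:40–09:55, 11:20–13:15, 15:50–17:55.
Complement within 08:40–17:55: 09:55–11:20, 13:15–15:50.

09:55–11:20, 13:15–15:50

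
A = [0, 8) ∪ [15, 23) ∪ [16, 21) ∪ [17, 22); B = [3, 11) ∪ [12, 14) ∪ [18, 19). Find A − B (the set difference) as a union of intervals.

First set merges to [0, 8), [15, 23).
[0, 8) \ B = [0, 3).
[15, 23) \ B = [15, 18), [19, 23).

[0, 3) ∪ [15, 18) ∪ [19, 23)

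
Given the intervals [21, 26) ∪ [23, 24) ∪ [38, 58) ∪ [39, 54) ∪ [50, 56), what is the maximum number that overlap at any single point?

Walk the sorted start/end points keeping a running depth.
The depth first hits 3 at 50.

3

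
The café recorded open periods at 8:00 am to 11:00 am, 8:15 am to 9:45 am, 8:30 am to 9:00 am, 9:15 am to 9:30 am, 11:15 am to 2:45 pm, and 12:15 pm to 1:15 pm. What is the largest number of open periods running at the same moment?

Walk the sorted start/end points keeping a running depth.
The depth first hits 3 at 8:30 am.

3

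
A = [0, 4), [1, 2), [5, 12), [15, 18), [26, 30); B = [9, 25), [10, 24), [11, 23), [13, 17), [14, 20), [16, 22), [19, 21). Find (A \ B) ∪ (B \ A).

First set merges to [0, 4), [5, 12), [15, 18), [26, 30).
Second set merges to [9, 25).
A \ B = [0, 4), [5, 9), [26, 30).
B \ A = [12, 15), [18, 25).
Union of the two gives the symmetric difference.

[0, 4) ∪ [5, 9) ∪ [12, 15) ∪ [18, 25) ∪ [26, 30)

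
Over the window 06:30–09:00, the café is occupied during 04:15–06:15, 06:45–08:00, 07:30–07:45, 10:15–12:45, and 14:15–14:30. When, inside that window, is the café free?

The merged coverage is 04:15-06:15, 06:45-08:00, 10:15-12:45, 14:15-14:30.
Complement within 06:30-09:00: 06:30-06:45, 08:00-09:00.

06:30-06:45, 08:00-09:00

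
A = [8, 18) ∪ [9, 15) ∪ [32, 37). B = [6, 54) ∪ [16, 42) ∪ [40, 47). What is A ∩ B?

[8, 18) ∪ [32, 37)

Merge the first list: [8, 18), [32, 37).
Merge the second list: [6, 54).
[8, 18) ∩ B → [8, 18).
[32, 37) ∩ B → [32, 37).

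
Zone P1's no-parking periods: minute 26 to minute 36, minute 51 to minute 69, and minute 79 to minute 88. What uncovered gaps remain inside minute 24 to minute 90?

minute 24 to minute 26, minute 36 to minute 51, minute 69 to minute 79, minute 88 to minute 90

After merging, the occupied span is minute 26 to minute 36, minute 51 to minute 69, minute 79 to minute 88.
Complement within minute 24 to minute 90: minute 24 to minute 26, minute 36 to minute 51, minute 69 to minute 79, minute 88 to minute 90.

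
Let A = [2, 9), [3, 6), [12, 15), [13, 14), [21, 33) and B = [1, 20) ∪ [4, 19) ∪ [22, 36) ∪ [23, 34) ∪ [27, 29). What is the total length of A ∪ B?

A, merged: [2, 9), [12, 15), [21, 33).
B, merged: [1, 20), [22, 36).
A ∪ B = [1, 20), [21, 36).
Total: 19 + 15 = 34.

34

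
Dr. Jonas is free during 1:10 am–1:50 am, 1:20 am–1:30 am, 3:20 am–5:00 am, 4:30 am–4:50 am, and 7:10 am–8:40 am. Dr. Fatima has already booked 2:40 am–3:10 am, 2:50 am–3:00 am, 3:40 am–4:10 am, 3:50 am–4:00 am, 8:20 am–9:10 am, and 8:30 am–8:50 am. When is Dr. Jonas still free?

A, merged: 1:10 am–1:50 am, 3:20 am–5:00 am, 7:10 am–8:40 am.
B, merged: 2:40 am–3:10 am, 3:40 am–4:10 am, 8:20 am–9:10 am.
1:10 am–1:50 am is untouched.
3:20 am–5:00 am with B removed leaves 3:20 am–3:40 am, 4:10 am–5:00 am.
7:10 am–8:40 am with B removed leaves 7:10 am–8:20 am.

1:10 am–1:50 am, 3:20 am–3:40 am, 4:10 am–5:00 am, 7:10 am–8:20 am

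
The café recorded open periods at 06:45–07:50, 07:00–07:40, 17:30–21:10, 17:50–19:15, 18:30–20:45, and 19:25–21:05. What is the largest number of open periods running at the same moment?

3

At 18:30, 3 of the intervals are simultaneously active.
No point has more.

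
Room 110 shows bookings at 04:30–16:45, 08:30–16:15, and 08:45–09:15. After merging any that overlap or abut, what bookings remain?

04:30–16:45

08:30–16:15 overlaps/touches 04:30–16:45 → extend to 04:30–16:45.
08:45–09:15 overlaps/touches 04:30–16:45 → extend to 04:30–16:45.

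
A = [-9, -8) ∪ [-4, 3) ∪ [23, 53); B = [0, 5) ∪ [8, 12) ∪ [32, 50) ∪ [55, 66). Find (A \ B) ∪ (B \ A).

[-9, -8) ∪ [-4, 0) ∪ [3, 5) ∪ [8, 12) ∪ [23, 32) ∪ [50, 53) ∪ [55, 66)

A \ B = [-9, -8), [-4, 0), [23, 32), [50, 53).
B \ A = [3, 5), [8, 12), [55, 66).
Union of the two gives the symmetric difference.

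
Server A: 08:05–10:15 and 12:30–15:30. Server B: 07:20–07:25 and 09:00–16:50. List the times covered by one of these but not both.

A \ B = 08:05-09:00.
B \ A = 07:20-07:25, 10:15-12:30, 15:30-16:50.
Union of the two gives the symmetric difference.

07:20-07:25, 08:05-09:00, 10:15-12:30, 15:30-16:50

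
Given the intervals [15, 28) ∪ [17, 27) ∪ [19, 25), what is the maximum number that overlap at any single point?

At 19, 3 of the intervals are simultaneously active.
No point has more.

3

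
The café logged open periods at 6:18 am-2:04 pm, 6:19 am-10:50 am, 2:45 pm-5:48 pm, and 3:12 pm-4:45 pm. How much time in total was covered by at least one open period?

Merged: 6:18 am–2:04 pm, 2:45 pm–5:48 pm.
Lengths: 7 h 46 min + 3 h 3 min = 10 h 49 min.

10 h 49 min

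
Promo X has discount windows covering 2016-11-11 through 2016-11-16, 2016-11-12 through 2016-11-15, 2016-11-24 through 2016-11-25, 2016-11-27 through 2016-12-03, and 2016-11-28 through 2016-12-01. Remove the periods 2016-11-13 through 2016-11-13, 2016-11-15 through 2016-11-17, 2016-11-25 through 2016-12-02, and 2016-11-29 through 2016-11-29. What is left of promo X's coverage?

Merge the first list: 2016-11-11 through 2016-11-16, 2016-11-24 through 2016-11-25, 2016-11-27 through 2016-12-03.
Merge the second list: 2016-11-13 through 2016-11-13, 2016-11-15 through 2016-11-17, 2016-11-25 through 2016-12-02.
2016-11-11 through 2016-11-16 with B removed leaves 2016-11-11 through 2016-11-12, 2016-11-14 through 2016-11-14.
2016-11-24 through 2016-11-25 with B removed leaves 2016-11-24 through 2016-11-24.
2016-11-27 through 2016-12-03 with B removed leaves 2016-12-03 through 2016-12-03.

2016-11-11 through 2016-11-12, 2016-11-14 through 2016-11-14, 2016-11-24 through 2016-11-24, 2016-12-03 through 2016-12-03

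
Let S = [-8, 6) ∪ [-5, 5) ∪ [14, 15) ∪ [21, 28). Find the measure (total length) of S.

22

Merged: [-8, 6), [14, 15), [21, 28).
Lengths: 14 + 1 + 7 = 22.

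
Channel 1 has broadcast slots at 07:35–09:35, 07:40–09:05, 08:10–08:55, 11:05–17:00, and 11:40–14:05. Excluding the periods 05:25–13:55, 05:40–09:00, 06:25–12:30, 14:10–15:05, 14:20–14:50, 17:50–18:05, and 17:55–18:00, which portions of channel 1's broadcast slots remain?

13:55–14:10, 15:05–17:00

A, merged: 07:35–09:35, 11:05–17:00.
B, merged: 05:25–13:55, 14:10–15:05, 17:50–18:05.
07:35–09:35: entirely removed.
11:05–17:00 \ B = 13:55–14:10, 15:05–17:00.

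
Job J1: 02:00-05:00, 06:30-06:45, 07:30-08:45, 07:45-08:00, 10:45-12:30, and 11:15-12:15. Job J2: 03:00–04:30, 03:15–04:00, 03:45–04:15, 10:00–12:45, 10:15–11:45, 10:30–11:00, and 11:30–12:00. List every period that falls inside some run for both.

03:00–04:30, 10:45–12:30

First set merges to 02:00–05:00, 06:30–06:45, 07:30–08:45, 10:45–12:30.
Second set merges to 03:00–04:30, 10:00–12:45.
02:00–05:00 meets the second set on 03:00–04:30.
06:30–06:45: no overlap with the second set.
07:30–08:45: no overlap with the second set.
10:45–12:30 meets the second set on 10:45–12:30.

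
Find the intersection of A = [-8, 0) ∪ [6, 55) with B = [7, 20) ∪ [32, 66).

[7, 20) ∪ [32, 55)

[-8, 0): no overlap with the second set.
[6, 55) meets the second set on [7, 20), [32, 55).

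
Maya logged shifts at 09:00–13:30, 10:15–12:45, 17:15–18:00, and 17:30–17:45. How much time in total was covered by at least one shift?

5 h 15 min

Merged: 09:00-13:30, 17:15-18:00.
Lengths: 4 h 30 min + 45 min = 5 h 15 min.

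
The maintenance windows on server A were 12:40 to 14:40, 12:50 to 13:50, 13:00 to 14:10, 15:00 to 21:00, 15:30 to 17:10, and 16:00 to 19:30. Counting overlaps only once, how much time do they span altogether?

8 h

Merged: 12:40–14:40, 15:00–21:00.
Lengths: 2 h + 6 h = 8 h.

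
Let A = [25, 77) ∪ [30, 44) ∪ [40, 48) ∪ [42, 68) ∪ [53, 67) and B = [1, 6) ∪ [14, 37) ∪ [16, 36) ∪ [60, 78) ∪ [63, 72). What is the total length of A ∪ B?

Merge the first list: [25, 77).
Merge the second list: [1, 6), [14, 37), [60, 78).
A ∪ B = [1, 6), [14, 78).
Total: 5 + 64 = 69.

69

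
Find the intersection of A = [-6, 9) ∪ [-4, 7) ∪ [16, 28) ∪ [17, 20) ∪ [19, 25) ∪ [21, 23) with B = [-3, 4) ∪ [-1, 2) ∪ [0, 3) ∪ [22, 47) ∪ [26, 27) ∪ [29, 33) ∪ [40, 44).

[-3, 4) ∪ [22, 28)

A, merged: [-6, 9), [16, 28).
B, merged: [-3, 4), [22, 47).
[-6, 9) overlaps B on [-3, 4).
[16, 28) overlaps B on [22, 28).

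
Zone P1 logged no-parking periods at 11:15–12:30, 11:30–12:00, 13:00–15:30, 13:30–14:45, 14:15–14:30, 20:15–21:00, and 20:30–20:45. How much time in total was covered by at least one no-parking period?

Merged: 11:15–12:30, 13:00–15:30, 20:15–21:00.
Lengths: 1 h 15 min + 2 h 30 min + 45 min = 4 h 30 min.

4 h 30 min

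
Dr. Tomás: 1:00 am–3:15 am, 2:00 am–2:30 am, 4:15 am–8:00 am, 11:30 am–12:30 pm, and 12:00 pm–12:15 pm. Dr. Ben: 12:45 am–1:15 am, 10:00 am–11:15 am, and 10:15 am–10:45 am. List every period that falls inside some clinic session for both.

Merge the first list: 1:00 am-3:15 am, 4:15 am-8:00 am, 11:30 am-12:30 pm.
Merge the second list: 12:45 am-1:15 am, 10:00 am-11:15 am.
1:00 am-3:15 am meets the second set on 1:00 am-1:15 am.
4:15 am-8:00 am: no overlap with the second set.
11:30 am-12:30 pm: no overlap with the second set.

1:00 am-1:15 am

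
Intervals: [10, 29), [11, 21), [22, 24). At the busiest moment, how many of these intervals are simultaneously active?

2

Walk the sorted start/end points keeping a running depth.
The depth first hits 2 at 11.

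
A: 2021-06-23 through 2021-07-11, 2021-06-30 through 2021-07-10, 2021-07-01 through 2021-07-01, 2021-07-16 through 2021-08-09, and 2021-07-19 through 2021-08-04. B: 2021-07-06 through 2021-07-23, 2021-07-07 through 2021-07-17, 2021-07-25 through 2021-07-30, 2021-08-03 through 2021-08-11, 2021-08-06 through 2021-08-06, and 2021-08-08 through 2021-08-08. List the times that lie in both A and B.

2021-07-06 through 2021-07-11, 2021-07-16 through 2021-07-23, 2021-07-25 through 2021-07-30, 2021-08-03 through 2021-08-09

A, merged: 2021-06-23 through 2021-07-11, 2021-07-16 through 2021-08-09.
B, merged: 2021-07-06 through 2021-07-23, 2021-07-25 through 2021-07-30, 2021-08-03 through 2021-08-11.
2021-06-23 through 2021-07-11 overlaps B on 2021-07-06 through 2021-07-11.
2021-07-16 through 2021-08-09 overlaps B on 2021-07-16 through 2021-07-23, 2021-07-25 through 2021-07-30, 2021-08-03 through 2021-08-09.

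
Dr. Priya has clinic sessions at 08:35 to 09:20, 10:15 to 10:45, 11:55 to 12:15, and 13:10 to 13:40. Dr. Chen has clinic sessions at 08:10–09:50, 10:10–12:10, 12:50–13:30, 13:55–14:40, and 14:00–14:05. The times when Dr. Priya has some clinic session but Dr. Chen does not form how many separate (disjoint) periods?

B, merged: 08:10–09:50, 10:10–12:10, 12:50–13:30, 13:55–14:40.
A \ B = 12:10–12:15, 13:30–13:40.
That is 2 disjoint pieces.

2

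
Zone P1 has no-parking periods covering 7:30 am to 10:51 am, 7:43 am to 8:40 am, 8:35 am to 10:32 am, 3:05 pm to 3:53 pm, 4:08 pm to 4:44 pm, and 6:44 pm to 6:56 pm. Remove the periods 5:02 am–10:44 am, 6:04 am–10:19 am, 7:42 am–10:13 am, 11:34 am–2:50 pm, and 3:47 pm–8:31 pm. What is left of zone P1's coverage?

10:44 am-10:51 am, 3:05 pm-3:47 pm

Merge the first list: 7:30 am-10:51 am, 3:05 pm-3:53 pm, 4:08 pm-4:44 pm, 6:44 pm-6:56 pm.
Merge the second list: 5:02 am-10:44 am, 11:34 am-2:50 pm, 3:47 pm-8:31 pm.
7:30 am-10:51 am minus B → 10:44 am-10:51 am.
3:05 pm-3:53 pm minus B → 3:05 pm-3:47 pm.
4:08 pm-4:44 pm: fully covered by B → removed.
6:44 pm-6:56 pm: fully covered by B → removed.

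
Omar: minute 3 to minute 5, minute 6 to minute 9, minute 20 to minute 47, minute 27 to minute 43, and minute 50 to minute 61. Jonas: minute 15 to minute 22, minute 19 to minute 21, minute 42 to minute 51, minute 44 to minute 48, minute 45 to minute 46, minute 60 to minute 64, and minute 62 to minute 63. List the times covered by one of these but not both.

minute 3 to minute 5, minute 6 to minute 9, minute 15 to minute 20, minute 22 to minute 42, minute 47 to minute 50, minute 51 to minute 60, minute 61 to minute 64

Merge the first list: minute 3 to minute 5, minute 6 to minute 9, minute 20 to minute 47, minute 50 to minute 61.
Merge the second list: minute 15 to minute 22, minute 42 to minute 51, minute 60 to minute 64.
A but not B: minute 3 to minute 5, minute 6 to minute 9, minute 22 to minute 42, minute 51 to minute 60.
B but not A: minute 15 to minute 20, minute 47 to minute 50, minute 61 to minute 64.
Combining gives A △ B.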